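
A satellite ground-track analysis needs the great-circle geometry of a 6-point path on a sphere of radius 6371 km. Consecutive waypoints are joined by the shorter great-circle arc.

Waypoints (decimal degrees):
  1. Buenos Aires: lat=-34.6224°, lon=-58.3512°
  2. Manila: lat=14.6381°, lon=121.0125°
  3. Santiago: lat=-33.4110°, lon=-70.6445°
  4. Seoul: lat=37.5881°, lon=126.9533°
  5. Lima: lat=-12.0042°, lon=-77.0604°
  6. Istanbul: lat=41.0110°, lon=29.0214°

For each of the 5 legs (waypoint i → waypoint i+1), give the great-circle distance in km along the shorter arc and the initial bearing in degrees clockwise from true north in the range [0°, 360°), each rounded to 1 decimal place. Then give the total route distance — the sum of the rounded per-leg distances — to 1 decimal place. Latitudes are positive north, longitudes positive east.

Leg 1: dist=17792.0 km, bearing=178.2°
Leg 2: dist=17619.6 km, bearing=152.7°
Leg 3: dist=18358.6 km, bearing=291.3°
Leg 4: dist=16301.4 km, bearing=46.3°
Leg 5: dist=12224.1 km, bearing=50.5°
Total: 82295.7 km

Leg 1: φ1=-0.6042749, φ2=0.2554830, Δφ=0.8597579, Δλ=3.1304871 rad; a=sin²(Δφ/2)+cosφ1·cosφ2·sin²(Δλ/2)=0.9698686031; c=2·atan2(√a, √(1-a))=2.792657186; dist=6371·c=17792.019 ≈ 17792.0 km; running total=17792.0 km
Leg 1 bearing: y=sinΔλ·cosφ2=0.01074484, x=cosφ1·sinφ2-sinφ1·cosφ2·cosΔλ=-0.34172874; θ=atan2(y, x)=178.1991° ≈ 178.2°
Leg 2: φ1=0.2554830, φ2=-0.5831320, Δφ=-0.8386150, Δλ=-3.3450457 rad; a=sin²(Δφ/2)+cosφ1·cosφ2·sin²(Δλ/2)=0.9650718140; c=2·atan2(√a, √(1-a))=2.765600126; dist=6371·c=17619.638 ≈ 17619.6 km; running total=35411.6 km
Leg 2 bearing: y=sinΔλ·cosφ2=0.16866161, x=cosφ1·sinφ2-sinφ1·cosφ2·cosΔλ=-0.32616881; θ=atan2(y, x)=152.6566° ≈ 152.7°
Leg 3: φ1=-0.5831320, φ2=0.6560361, Δφ=1.2391681, Δλ=3.4487322 rad; a=sin²(Δφ/2)+cosφ1·cosφ2·sin²(Δλ/2)=0.9831943458; c=2·atan2(√a, √(1-a))=2.881587649; dist=6371·c=18358.595 ≈ 18358.6 km; running total=53770.2 km
Leg 3 bearing: y=sinΔλ·cosφ2=-0.23957384, x=cosφ1·sinφ2-sinφ1·cosφ2·cosΔλ=0.09325916; θ=atan2(y, x)=-68.7305° <0 so +360° → 291.2695° ≈ 291.3°
Leg 4: φ1=0.6560361, φ2=-0.2095128, Δφ=-0.8655489, Δλ=-3.5607108 rad; a=sin²(Δφ/2)+cosφ1·cosφ2·sin²(Δλ/2)=0.9174343101; c=2·atan2(√a, √(1-a))=2.558690391; dist=6371·c=16301.416 ≈ 16301.4 km; running total=70071.6 km
Leg 4 bearing: y=sinΔλ·cosφ2=0.39805592, x=cosφ1·sinφ2-sinφ1·cosφ2·cosΔλ=0.38019189; θ=atan2(y, x)=46.3149° ≈ 46.3°
Leg 5: φ1=-0.2095128, φ2=0.7157770, Δφ=0.9252898, Δλ=1.8514767 rad; a=sin²(Δφ/2)+cosφ1·cosφ2·sin²(Δλ/2)=0.6704676910; c=2·atan2(√a, √(1-a))=1.918708040; dist=6371·c=12224.089 ≈ 12224.1 km; running total=82295.7 km
Leg 5 bearing: y=sinΔλ·cosφ2=0.72505464, x=cosφ1·sinφ2-sinφ1·cosφ2·cosΔλ=0.59838018; θ=atan2(y, x)=50.4675° ≈ 50.5°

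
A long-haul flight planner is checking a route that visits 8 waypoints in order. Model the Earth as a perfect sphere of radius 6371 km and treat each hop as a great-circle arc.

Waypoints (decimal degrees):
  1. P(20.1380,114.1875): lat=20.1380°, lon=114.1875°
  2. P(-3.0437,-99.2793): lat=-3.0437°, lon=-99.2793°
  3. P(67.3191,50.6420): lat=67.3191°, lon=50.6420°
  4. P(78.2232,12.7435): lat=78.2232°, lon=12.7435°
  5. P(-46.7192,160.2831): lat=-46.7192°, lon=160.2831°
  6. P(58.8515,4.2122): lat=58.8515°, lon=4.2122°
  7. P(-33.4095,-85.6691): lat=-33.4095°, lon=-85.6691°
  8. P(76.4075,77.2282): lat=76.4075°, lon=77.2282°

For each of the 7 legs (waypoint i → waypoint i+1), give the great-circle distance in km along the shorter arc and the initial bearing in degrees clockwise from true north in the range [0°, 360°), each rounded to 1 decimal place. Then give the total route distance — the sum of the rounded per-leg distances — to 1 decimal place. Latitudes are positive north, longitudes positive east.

Leg 1: φ1=0.3514744, φ2=-0.0531226, Δφ=-0.4045970, Δλ=-3.7256985 rad; a=sin²(Δφ/2)+cosφ1·cosφ2·sin²(Δλ/2)=0.9001915041; c=2·atan2(√a, √(1-a))=2.498730164; dist=6371·c=15919.410 ≈ 15919.4 km; running total=15919.4 km
Leg 1 bearing: y=sinΔλ·cosφ2=0.55067578, x=cosφ1·sinφ2-sinφ1·cosφ2·cosΔλ=0.23694562; θ=atan2(y, x)=66.7187° ≈ 66.7°
Leg 2: φ1=-0.0531226, φ2=1.1749399, Δφ=1.2280625, Δλ=2.6166203 rad; a=sin²(Δφ/2)+cosφ1·cosφ2·sin²(Δλ/2)=0.6910968162; c=2·atan2(√a, √(1-a))=1.962965311; dist=6371·c=12506.052 ≈ 12506.1 km; running total=28425.5 km
Leg 2 bearing: y=sinΔλ·cosφ2=0.19325775, x=cosφ1·sinφ2-sinφ1·cosφ2·cosΔλ=0.90364787; θ=atan2(y, x)=12.0717° ≈ 12.1°
Leg 3: φ1=1.1749399, φ2=1.3652524, Δφ=0.1903124, Δλ=-0.6614536 rad; a=sin²(Δφ/2)+cosφ1·cosφ2·sin²(Δλ/2)=0.0173263745; c=2·atan2(√a, √(1-a))=0.264025585; dist=6371·c=1682.107 ≈ 1682.1 km; running total=30107.6 km
Leg 3 bearing: y=sinΔλ·cosφ2=-0.12537119, x=cosφ1·sinφ2-sinφ1·cosφ2·cosΔλ=0.22888152; θ=atan2(y, x)=-28.7120° <0 so +360° → 331.2880° ≈ 331.3°
Leg 4: φ1=1.3652524, φ2=-0.8154039, Δφ=-2.1806563, Δλ=2.5750518 rad; a=sin²(Δφ/2)+cosφ1·cosφ2·sin²(Δλ/2)=0.9153710427; c=2·atan2(√a, √(1-a))=2.551235798; dist=6371·c=16253.923 ≈ 16253.9 km; running total=46361.5 km
Leg 4 bearing: y=sinΔλ·cosφ2=0.36795916, x=cosφ1·sinφ2-sinφ1·cosφ2·cosΔλ=0.41770042; θ=atan2(y, x)=41.3774° ≈ 41.4°
Leg 5: φ1=-0.8154039, φ2=1.0271524, Δφ=1.8425563, Δλ=-2.7239511 rad; a=sin²(Δφ/2)+cosφ1·cosφ2·sin²(Δλ/2)=0.9735923687; c=2·atan2(√a, √(1-a))=2.815136432; dist=6371·c=17935.234 ≈ 17935.2 km; running total=64296.7 km
Leg 5 bearing: y=sinΔλ·cosφ2=-0.20980287, x=cosφ1·sinφ2-sinφ1·cosφ2·cosΔλ=0.24253624; θ=atan2(y, x)=-40.8610° <0 so +360° → 319.1390° ≈ 319.1°
Leg 6: φ1=1.0271524, φ2=-0.5831058, Δφ=-1.6102582, Δλ=-1.5687246 rad; a=sin²(Δφ/2)+cosφ1·cosφ2·sin²(Δλ/2)=0.7351708045; c=2·atan2(√a, √(1-a))=2.060474164; dist=6371·c=13127.281 ≈ 13127.3 km; running total=77424.0 km
Leg 6 bearing: y=sinΔλ·cosφ2=-0.83475479, x=cosφ1·sinφ2-sinφ1·cosφ2·cosΔλ=-0.28629219; θ=atan2(y, x)=-108.9302° <0 so +360° → 251.0698° ≈ 251.1°
Leg 7: φ1=-0.5831058, φ2=1.3335624, Δφ=1.9166682, Δλ=2.8430942 rad; a=sin²(Δφ/2)+cosφ1·cosφ2·sin²(Δλ/2)=0.8613511264; c=2·atan2(√a, √(1-a))=2.378500435; dist=6371·c=15153.426 ≈ 15153.4 km; running total=92577.4 km
Leg 7 bearing: y=sinΔλ·cosφ2=0.06911444, x=cosφ1·sinφ2-sinφ1·cosφ2·cosΔλ=0.68769517; θ=atan2(y, x)=5.7390° ≈ 5.7°

Leg 1: dist=15919.4 km, bearing=66.7°
Leg 2: dist=12506.1 km, bearing=12.1°
Leg 3: dist=1682.1 km, bearing=331.3°
Leg 4: dist=16253.9 km, bearing=41.4°
Leg 5: dist=17935.2 km, bearing=319.1°
Leg 6: dist=13127.3 km, bearing=251.1°
Leg 7: dist=15153.4 km, bearing=5.7°
Total: 92577.4 km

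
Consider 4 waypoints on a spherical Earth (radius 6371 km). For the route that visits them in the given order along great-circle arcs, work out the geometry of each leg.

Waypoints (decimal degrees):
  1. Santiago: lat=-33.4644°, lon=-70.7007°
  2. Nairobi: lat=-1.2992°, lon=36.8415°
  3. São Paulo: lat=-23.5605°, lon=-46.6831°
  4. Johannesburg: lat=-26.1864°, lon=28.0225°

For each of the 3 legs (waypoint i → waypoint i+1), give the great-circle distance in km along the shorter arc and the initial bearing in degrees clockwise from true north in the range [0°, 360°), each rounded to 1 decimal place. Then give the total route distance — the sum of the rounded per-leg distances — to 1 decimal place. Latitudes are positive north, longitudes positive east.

Leg 1: dist=11544.3 km, bearing=101.0°
Leg 2: dist=9289.9 km, bearing=246.4°
Leg 3: dist=7431.8 km, bearing=109.7°
Total: 28266.0 km

Leg 1: φ1=-0.5840640, φ2=-0.0226753, Δφ=0.5613886, Δλ=1.8769655 rad; a=sin²(Δφ/2)+cosφ1·cosφ2·sin²(Δλ/2)=0.6194380711; c=2·atan2(√a, √(1-a))=1.812004649; dist=6371·c=11544.282 ≈ 11544.3 km; running total=11544.3 km
Leg 1 bearing: y=sinΔλ·cosφ2=0.95325009, x=cosφ1·sinφ2-sinφ1·cosφ2·cosΔλ=-0.18507416; θ=atan2(y, x)=100.9873° ≈ 101.0°
Leg 2: φ1=-0.0226753, φ2=-0.4112083, Δφ=-0.3885330, Δλ=-1.4577793 rad; a=sin²(Δφ/2)+cosφ1·cosφ2·sin²(Δλ/2)=0.4437941256; c=2·atan2(√a, √(1-a))=1.458146475; dist=6371·c=9289.851 ≈ 9289.9 km; running total=20834.2 km
Leg 2 bearing: y=sinΔλ·cosφ2=-0.91079070, x=cosφ1·sinφ2-sinφ1·cosφ2·cosΔλ=-0.39727057; θ=atan2(y, x)=-113.5660° <0 so +360° → 246.4340° ≈ 246.4°
Leg 3: φ1=-0.4112083, φ2=-0.4570389, Δφ=-0.0458306, Δλ=1.3038587 rad; a=sin²(Δφ/2)+cosφ1·cosφ2·sin²(Δλ/2)=0.3033172078; c=2·atan2(√a, √(1-a))=1.166506886; dist=6371·c=7431.815 ≈ 7431.8 km; running total=28266.0 km
Leg 3 bearing: y=sinΔλ·cosφ2=0.86558142, x=cosφ1·sinφ2-sinφ1·cosφ2·cosΔλ=-0.30989084; θ=atan2(y, x)=109.6981° ≈ 109.7°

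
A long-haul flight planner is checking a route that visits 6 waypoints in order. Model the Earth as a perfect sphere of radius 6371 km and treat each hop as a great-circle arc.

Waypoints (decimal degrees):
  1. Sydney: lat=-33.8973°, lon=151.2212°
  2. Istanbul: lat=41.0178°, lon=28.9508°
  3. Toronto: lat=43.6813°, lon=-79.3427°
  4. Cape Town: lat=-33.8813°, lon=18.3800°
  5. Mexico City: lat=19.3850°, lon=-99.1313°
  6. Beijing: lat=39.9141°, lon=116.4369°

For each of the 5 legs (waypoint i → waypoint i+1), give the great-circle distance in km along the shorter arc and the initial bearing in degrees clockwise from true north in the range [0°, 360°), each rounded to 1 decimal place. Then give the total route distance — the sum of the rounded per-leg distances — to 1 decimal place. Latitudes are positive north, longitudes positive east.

Leg 1: dist=14951.1 km, bearing=296.6°
Leg 2: dist=8186.3 km, bearing=314.3°
Leg 3: dist=13093.8 km, bearing=111.6°
Leg 4: dist=13693.3 km, bearing=272.2°
Leg 5: dist=12460.4 km, bearing=331.2°
Total: 62384.9 km

Leg 1: φ1=-0.5916195, φ2=0.7158957, Δφ=1.3075152, Δλ=-2.1340211 rad; a=sin²(Δφ/2)+cosφ1·cosφ2·sin²(Δλ/2)=0.8501967545; c=2·atan2(√a, √(1-a))=2.346744995; dist=6371·c=14951.112 ≈ 14951.1 km; running total=14951.1 km
Leg 1 bearing: y=sinΔλ·cosφ2=-0.63796309, x=cosφ1·sinφ2-sinφ1·cosφ2·cosΔλ=0.32008128; θ=atan2(y, x)=-63.3560° <0 so +360° → 296.6440° ≈ 296.6°
Leg 2: φ1=0.7158957, φ2=0.7623825, Δφ=0.0464868, Δλ=-1.8900781 rad; a=sin²(Δφ/2)+cosφ1·cosφ2·sin²(Δλ/2)=0.3590027060; c=2·atan2(√a, √(1-a))=1.284923890; dist=6371·c=8186.250 ≈ 8186.3 km; running total=23137.4 km
Leg 2 bearing: y=sinΔλ·cosφ2=-0.68664323, x=cosφ1·sinφ2-sinφ1·cosφ2·cosΔλ=0.67007472; θ=atan2(y, x)=-45.6997° <0 so +360° → 314.3003° ≈ 314.3°
Leg 3: φ1=0.7623825, φ2=-0.5913402, Δφ=-1.3537227, Δλ=1.7055829 rad; a=sin²(Δφ/2)+cosφ1·cosφ2·sin²(Δλ/2)=0.7328486381; c=2·atan2(√a, √(1-a))=2.055218707; dist=6371·c=13093.798 ≈ 13093.8 km; running total=36231.2 km
Leg 3 bearing: y=sinΔλ·cosφ2=0.82266445, x=cosφ1·sinφ2-sinφ1·cosφ2·cosΔλ=-0.32611234; θ=atan2(y, x)=111.6239° ≈ 111.6°
Leg 4: φ1=-0.5913402, φ2=0.3383321, Δφ=0.9296723, Δλ=-2.0509591 rad; a=sin²(Δφ/2)+cosφ1·cosφ2·sin²(Δλ/2)=0.7733899369; c=2·atan2(√a, √(1-a))=2.149309760; dist=6371·c=13693.252 ≈ 13693.3 km; running total=49924.5 km
Leg 4 bearing: y=sinΔλ·cosφ2=-0.83663990, x=cosφ1·sinφ2-sinφ1·cosφ2·cosΔλ=0.03264118; θ=atan2(y, x)=-87.7658° <0 so +360° → 272.2342° ≈ 272.2°
Leg 5: φ1=0.3383321, φ2=0.6966325, Δφ=0.3583004, Δλ=3.7623749 rad; a=sin²(Δφ/2)+cosφ1·cosφ2·sin²(Δλ/2)=0.6877818825; c=2·atan2(√a, √(1-a))=1.955801321; dist=6371·c=12460.410 ≈ 12460.4 km; running total=62384.9 km
Leg 5 bearing: y=sinΔλ·cosφ2=-0.44614635, x=cosφ1·sinφ2-sinφ1·cosφ2·cosΔλ=0.81234555; θ=atan2(y, x)=-28.7759° <0 so +360° → 331.2241° ≈ 331.2°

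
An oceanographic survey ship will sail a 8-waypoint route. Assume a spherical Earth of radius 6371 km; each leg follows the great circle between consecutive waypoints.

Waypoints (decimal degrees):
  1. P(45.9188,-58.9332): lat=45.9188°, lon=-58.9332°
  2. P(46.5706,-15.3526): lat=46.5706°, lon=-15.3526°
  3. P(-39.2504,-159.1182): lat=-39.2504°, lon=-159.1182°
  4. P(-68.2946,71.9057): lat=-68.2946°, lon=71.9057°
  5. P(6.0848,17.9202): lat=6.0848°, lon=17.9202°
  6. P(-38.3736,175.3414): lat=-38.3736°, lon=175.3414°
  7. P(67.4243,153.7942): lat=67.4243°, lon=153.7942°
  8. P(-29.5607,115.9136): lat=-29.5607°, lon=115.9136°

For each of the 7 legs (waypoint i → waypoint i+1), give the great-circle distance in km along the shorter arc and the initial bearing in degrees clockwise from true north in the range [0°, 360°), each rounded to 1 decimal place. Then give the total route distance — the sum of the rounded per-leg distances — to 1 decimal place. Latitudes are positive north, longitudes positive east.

Leg 1: dist=3308.9 km, bearing=72.7°
Leg 2: dist=16983.3 km, bearing=272.3°
Leg 3: dist=7332.1 km, bearing=198.4°
Leg 4: dist=9255.6 km, bearing=305.9°
Leg 5: dist=15764.9 km, bearing=150.9°
Leg 6: dist=11903.9 km, bearing=351.5°
Leg 7: dist=11238.2 km, bearing=213.0°
Total: 75786.9 km

Leg 1: φ1=0.8014342, φ2=0.8128103, Δφ=0.0113761, Δλ=0.7606250 rad; a=sin²(Δφ/2)+cosφ1·cosφ2·sin²(Δλ/2)=0.0659339816; c=2·atan2(√a, √(1-a))=0.519370010; dist=6371·c=3308.906 ≈ 3308.9 km; running total=3308.9 km
Leg 1 bearing: y=sinΔλ·cosφ2=0.47391743, x=cosφ1·sinφ2-sinφ1·cosφ2·cosΔλ=0.14747555; θ=atan2(y, x)=72.7147° ≈ 72.7°
Leg 2: φ1=0.8128103, φ2=-0.6850487, Δφ=-1.4978590, Δλ=-2.5091831 rad; a=sin²(Δφ/2)+cosφ1·cosφ2·sin²(Δλ/2)=0.9444469543; c=2·atan2(√a, √(1-a))=2.665721361; dist=6371·c=16983.311 ≈ 16983.3 km; running total=20292.2 km
Leg 2 bearing: y=sinΔλ·cosφ2=-0.45773318, x=cosφ1·sinφ2-sinφ1·cosφ2·cosΔλ=0.01865357; θ=atan2(y, x)=-87.6664° <0 so +360° → 272.3336° ≈ 272.3°
Leg 3: φ1=-0.6850487, φ2=-1.1919656, Δφ=-0.5069169, Δλ=4.0321277 rad; a=sin²(Δφ/2)+cosφ1·cosφ2·sin²(Δλ/2)=0.2961457366; c=2·atan2(√a, √(1-a))=1.150853195; dist=6371·c=7332.086 ≈ 7332.1 km; running total=27624.3 km
Leg 3 bearing: y=sinΔλ·cosφ2=-0.28751231, x=cosφ1·sinφ2-sinφ1·cosφ2·cosΔλ=-0.86666627; θ=atan2(y, x)=-161.6470° <0 so +360° → 198.3530° ≈ 198.4°
Leg 4: φ1=-1.1919656, φ2=0.1061998, Δφ=1.2981654, Δλ=-0.9422247 rad; a=sin²(Δφ/2)+cosφ1·cosφ2·sin²(Δλ/2)=0.4411254425; c=2·atan2(√a, √(1-a))=1.452773404; dist=6371·c=9255.619 ≈ 9255.6 km; running total=36879.9 km
Leg 4 bearing: y=sinΔλ·cosφ2=-0.80431113, x=cosφ1·sinφ2-sinφ1·cosφ2·cosΔλ=0.58242489; θ=atan2(y, x)=-54.0906° <0 so +360° → 305.9094° ≈ 305.9°
Leg 5: φ1=0.1061998, φ2=-0.6697457, Δφ=-0.7759455, Δλ=2.7475183 rad; a=sin²(Δφ/2)+cosφ1·cosφ2·sin²(Δλ/2)=0.8928073090; c=2·atan2(√a, √(1-a))=2.474485205; dist=6371·c=15764.945 ≈ 15764.9 km; running total=52644.8 km
Leg 5 bearing: y=sinΔλ·cosφ2=0.30101186, x=cosφ1·sinφ2-sinφ1·cosφ2·cosΔλ=-0.54055669; θ=atan2(y, x)=150.8885° ≈ 150.9°
Leg 6: φ1=-0.6697457, φ2=1.1767760, Δφ=1.8465217, Δλ=-0.3760696 rad; a=sin²(Δφ/2)+cosφ1·cosφ2·sin²(Δλ/2)=0.6466391785; c=2·atan2(√a, √(1-a))=1.868450516; dist=6371·c=11903.898 ≈ 11903.9 km; running total=64548.7 km
Leg 6 bearing: y=sinΔλ·cosφ2=-0.14099540, x=cosφ1·sinφ2-sinφ1·cosφ2·cosΔλ=0.94557290; θ=atan2(y, x)=-8.4809° <0 so +360° → 351.5191° ≈ 351.5°
Leg 7: φ1=1.1767760, φ2=-0.5159315, Δφ=-1.6927076, Δλ=-0.6611412 rad; a=sin²(Δφ/2)+cosφ1·cosφ2·sin²(Δλ/2)=0.5959858484; c=2·atan2(√a, √(1-a))=1.763967145; dist=6371·c=11238.235 ≈ 11238.2 km; running total=75786.9 km
Leg 7 bearing: y=sinΔλ·cosφ2=-0.53409343, x=cosφ1·sinφ2-sinφ1·cosφ2·cosΔλ=-0.82334141; θ=atan2(y, x)=-147.0289° <0 so +360° → 212.9711° ≈ 213.0°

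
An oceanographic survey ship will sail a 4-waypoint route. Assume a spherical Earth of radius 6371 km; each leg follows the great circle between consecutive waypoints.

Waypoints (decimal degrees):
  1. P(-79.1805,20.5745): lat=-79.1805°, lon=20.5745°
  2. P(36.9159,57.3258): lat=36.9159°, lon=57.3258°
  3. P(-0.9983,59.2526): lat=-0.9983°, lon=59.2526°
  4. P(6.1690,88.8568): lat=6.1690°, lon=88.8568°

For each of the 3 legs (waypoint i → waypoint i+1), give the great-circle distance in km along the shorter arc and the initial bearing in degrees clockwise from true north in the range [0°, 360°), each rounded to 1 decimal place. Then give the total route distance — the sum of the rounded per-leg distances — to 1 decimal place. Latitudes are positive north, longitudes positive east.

Leg 1: φ1=-1.3819604, φ2=0.6443040, Δφ=2.0262644, Δλ=0.6414312 rad; a=sin²(Δφ/2)+cosφ1·cosφ2·sin²(Δλ/2)=0.7348565049; c=2·atan2(√a, √(1-a))=2.059761993; dist=6371·c=13122.744 ≈ 13122.7 km; running total=13122.7 km
Leg 1 bearing: y=sinΔλ·cosφ2=0.47838583, x=cosφ1·sinφ2-sinφ1·cosφ2·cosΔλ=0.74196812; θ=atan2(y, x)=32.8120° ≈ 32.8°
Leg 2: φ1=0.6443040, φ2=-0.0174236, Δφ=-0.6617276, Δλ=0.0336290 rad; a=sin²(Δφ/2)+cosφ1·cosφ2·sin²(Δλ/2)=0.1057600810; c=2·atan2(√a, √(1-a))=0.662462825; dist=6371·c=4220.551 ≈ 4220.6 km; running total=17343.3 km
Leg 2 bearing: y=sinΔλ·cosφ2=0.03361756, x=cosφ1·sinφ2-sinφ1·cosφ2·cosΔλ=-0.61414119; θ=atan2(y, x)=176.8668° ≈ 176.9°
Leg 3: φ1=-0.0174236, φ2=0.1076694, Δφ=0.1250930, Δλ=0.5166908 rad; a=sin²(Δφ/2)+cosφ1·cosφ2·sin²(Δλ/2)=0.0687897895; c=2·atan2(√a, √(1-a))=0.530764336; dist=6371·c=3381.500 ≈ 3381.5 km; running total=20724.8 km
Leg 3 bearing: y=sinΔλ·cosφ2=0.49114494, x=cosφ1·sinφ2-sinφ1·cosφ2·cosΔλ=0.12250577; θ=atan2(y, x)=75.9946° ≈ 76.0°

Leg 1: dist=13122.7 km, bearing=32.8°
Leg 2: dist=4220.6 km, bearing=176.9°
Leg 3: dist=3381.5 km, bearing=76.0°
Total: 20724.8 km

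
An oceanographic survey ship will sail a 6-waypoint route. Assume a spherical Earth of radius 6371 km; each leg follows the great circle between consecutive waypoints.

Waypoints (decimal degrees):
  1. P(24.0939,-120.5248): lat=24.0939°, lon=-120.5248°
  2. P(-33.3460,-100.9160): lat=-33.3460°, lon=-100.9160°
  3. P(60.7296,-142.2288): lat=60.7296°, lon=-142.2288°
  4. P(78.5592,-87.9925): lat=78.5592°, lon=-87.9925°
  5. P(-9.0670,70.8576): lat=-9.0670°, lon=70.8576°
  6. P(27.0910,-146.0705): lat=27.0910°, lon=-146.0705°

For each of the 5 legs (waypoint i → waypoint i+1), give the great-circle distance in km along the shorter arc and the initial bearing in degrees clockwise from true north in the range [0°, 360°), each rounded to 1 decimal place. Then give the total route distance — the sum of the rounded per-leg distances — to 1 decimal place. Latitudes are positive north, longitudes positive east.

Leg 1: dist=6716.1 km, bearing=161.2°
Leg 2: dist=11113.5 km, bearing=340.9°
Leg 3: dist=2697.9 km, bearing=23.1°
Leg 4: dist=12198.4 km, bearing=22.2°
Leg 5: dist=15652.4 km, bearing=57.7°
Total: 48378.3 km

Leg 1: φ1=0.4205179, φ2=-0.5819975, Δφ=-1.0025154, Δλ=0.3422381 rad; a=sin²(Δφ/2)+cosφ1·cosφ2·sin²(Δλ/2)=0.2530207813; c=2·atan2(√a, √(1-a))=1.054159810; dist=6371·c=6716.052 ≈ 6716.1 km; running total=6716.1 km
Leg 1 bearing: y=sinΔλ·cosφ2=0.28034580, x=cosφ1·sinφ2-sinφ1·cosφ2·cosΔλ=-0.82304999; θ=atan2(y, x)=161.1902° ≈ 161.2°
Leg 2: φ1=-0.5819975, φ2=1.0599315, Δφ=1.6419290, Δλ=-0.7210444 rad; a=sin²(Δφ/2)+cosφ1·cosφ2·sin²(Δλ/2)=0.5863629395; c=2·atan2(√a, √(1-a))=1.744392803; dist=6371·c=11113.527 ≈ 11113.5 km; running total=17829.6 km
Leg 2 bearing: y=sinΔλ·cosφ2=-0.32277789, x=cosφ1·sinφ2-sinφ1·cosφ2·cosΔλ=0.93058057; θ=atan2(y, x)=-19.1294° <0 so +360° → 340.8706° ≈ 340.9°
Leg 3: φ1=1.0599315, φ2=1.3711167, Δφ=0.3111852, Δλ=0.9466020 rad; a=sin²(Δφ/2)+cosφ1·cosφ2·sin²(Δλ/2)=0.0441651218; c=2·atan2(√a, √(1-a))=0.423466984; dist=6371·c=2697.908 ≈ 2697.9 km; running total=20527.5 km
Leg 3 bearing: y=sinΔλ·cosφ2=0.16095231, x=cosφ1·sinφ2-sinφ1·cosφ2·cosΔλ=0.37809074; θ=atan2(y, x)=23.0593° ≈ 23.1°
Leg 4: φ1=1.3711167, φ2=-0.1582490, Δφ=-1.5293657, Δλ=2.7724573 rad; a=sin²(Δφ/2)+cosφ1·cosφ2·sin²(Δλ/2)=0.6685702805; c=2·atan2(√a, √(1-a))=1.914674309; dist=6371·c=12198.390 ≈ 12198.4 km; running total=32725.9 km
Leg 4 bearing: y=sinΔλ·cosφ2=0.35630079, x=cosφ1·sinφ2-sinφ1·cosφ2·cosΔλ=0.87142756; θ=atan2(y, x)=22.2382° ≈ 22.2°
Leg 5: φ1=-0.1582490, φ2=0.4728271, Δφ=0.6310762, Δλ=-3.7861096 rad; a=sin²(Δφ/2)+cosφ1·cosφ2·sin²(Δλ/2)=0.8872793923; c=2·atan2(√a, √(1-a))=2.456813552; dist=6371·c=15652.359 ≈ 15652.4 km; running total=48378.3 km
Leg 5 bearing: y=sinΔλ·cosφ2=0.53489383, x=cosφ1·sinφ2-sinφ1·cosφ2·cosΔλ=0.33756078; θ=atan2(y, x)=57.7448° ≈ 57.7°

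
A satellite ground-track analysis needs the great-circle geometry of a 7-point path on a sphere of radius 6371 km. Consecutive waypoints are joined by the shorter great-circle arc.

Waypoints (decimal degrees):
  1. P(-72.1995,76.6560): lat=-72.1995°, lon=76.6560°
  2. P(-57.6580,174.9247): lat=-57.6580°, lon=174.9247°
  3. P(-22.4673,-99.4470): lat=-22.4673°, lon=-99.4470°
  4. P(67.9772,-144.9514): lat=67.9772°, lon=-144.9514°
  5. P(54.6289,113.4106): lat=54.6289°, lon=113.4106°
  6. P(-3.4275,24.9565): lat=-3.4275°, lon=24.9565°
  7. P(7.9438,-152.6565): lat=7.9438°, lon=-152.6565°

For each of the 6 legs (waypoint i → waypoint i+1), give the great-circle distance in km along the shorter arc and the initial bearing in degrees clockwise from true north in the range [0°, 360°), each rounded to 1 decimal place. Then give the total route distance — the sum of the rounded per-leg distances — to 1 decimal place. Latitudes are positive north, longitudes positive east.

Leg 1: φ1=-1.2601190, φ2=-1.0063219, Δφ=0.2537971, Δλ=1.7151124 rad; a=sin²(Δφ/2)+cosφ1·cosφ2·sin²(Δλ/2)=0.1095483972; c=2·atan2(√a, √(1-a))=0.674685880; dist=6371·c=4298.424 ≈ 4298.4 km; running total=4298.4 km
Leg 1 bearing: y=sinΔλ·cosφ2=0.52941052, x=cosφ1·sinφ2-sinφ1·cosφ2·cosΔλ=-0.33153384; θ=atan2(y, x)=122.0561° ≈ 122.1°
Leg 2: φ1=-1.0063219, φ2=-0.3921284, Δφ=0.6141936, Δλ=-4.7886895 rad; a=sin²(Δφ/2)+cosφ1·cosφ2·sin²(Δλ/2)=0.3197219930; c=2·atan2(√a, √(1-a))=1.201932392; dist=6371·c=7657.511 ≈ 7657.5 km; running total=11955.9 km
Leg 2 bearing: y=sinΔλ·cosφ2=0.92140915, x=cosφ1·sinφ2-sinφ1·cosφ2·cosΔλ=-0.14492944; θ=atan2(y, x)=98.9389° ≈ 98.9°
Leg 3: φ1=-0.3921284, φ2=1.1864260, Δφ=1.5785543, Δλ=-0.7942016 rad; a=sin²(Δφ/2)+cosφ1·cosφ2·sin²(Δλ/2)=0.5557080169; c=2·atan2(√a, √(1-a))=1.682444169; dist=6371·c=10718.852 ≈ 10718.9 km; running total=22674.8 km
Leg 3 bearing: y=sinΔλ·cosφ2=-0.26747164, x=cosφ1·sinφ2-sinφ1·cosφ2·cosΔλ=0.95710260; θ=atan2(y, x)=-15.6135° <0 so +360° → 344.3865° ≈ 344.4°
Leg 4: φ1=1.1864260, φ2=0.9534542, Δφ=-0.2329718, Δλ=4.5092676 rad; a=sin²(Δφ/2)+cosφ1·cosφ2·sin²(Δλ/2)=0.1439324320; c=2·atan2(√a, √(1-a))=0.778261469; dist=6371·c=4958.304 ≈ 4958.3 km; running total=27633.1 km
Leg 4 bearing: y=sinΔλ·cosφ2=-0.56696935, x=cosφ1·sinφ2-sinφ1·cosφ2·cosΔλ=0.41401607; θ=atan2(y, x)=-53.8621° <0 so +360° → 306.1379° ≈ 306.1°
Leg 5: φ1=0.9534542, φ2=-0.0598212, Δφ=-1.0132753, Δλ=-1.5438153 rad; a=sin²(Δφ/2)+cosφ1·cosφ2·sin²(Δλ/2)=0.5165807941; c=2·atan2(√a, √(1-a))=1.603963996; dist=6371·c=10218.855 ≈ 10218.9 km; running total=37852.0 km
Leg 5 bearing: y=sinΔλ·cosφ2=-0.99784793, x=cosφ1·sinφ2-sinφ1·cosφ2·cosΔλ=-0.05656688; θ=atan2(y, x)=-93.2446° <0 so +360° → 266.7554° ≈ 266.8°
Leg 6: φ1=-0.0598212, φ2=0.1386455, Δφ=0.1984666, Δλ=-3.0999316 rad; a=sin²(Δφ/2)+cosφ1·cosφ2·sin²(Δλ/2)=0.9980185709; c=2·atan2(√a, √(1-a))=3.052536735; dist=6371·c=19447.712 ≈ 19447.7 km; running total=57299.7 km
Leg 6 bearing: y=sinΔλ·cosφ2=-0.04124930, x=cosφ1·sinφ2-sinφ1·cosφ2·cosΔλ=0.07879408; θ=atan2(y, x)=-27.6324° <0 so +360° → 332.3676° ≈ 332.4°

Leg 1: dist=4298.4 km, bearing=122.1°
Leg 2: dist=7657.5 km, bearing=98.9°
Leg 3: dist=10718.9 km, bearing=344.4°
Leg 4: dist=4958.3 km, bearing=306.1°
Leg 5: dist=10218.9 km, bearing=266.8°
Leg 6: dist=19447.7 km, bearing=332.4°
Total: 57299.7 km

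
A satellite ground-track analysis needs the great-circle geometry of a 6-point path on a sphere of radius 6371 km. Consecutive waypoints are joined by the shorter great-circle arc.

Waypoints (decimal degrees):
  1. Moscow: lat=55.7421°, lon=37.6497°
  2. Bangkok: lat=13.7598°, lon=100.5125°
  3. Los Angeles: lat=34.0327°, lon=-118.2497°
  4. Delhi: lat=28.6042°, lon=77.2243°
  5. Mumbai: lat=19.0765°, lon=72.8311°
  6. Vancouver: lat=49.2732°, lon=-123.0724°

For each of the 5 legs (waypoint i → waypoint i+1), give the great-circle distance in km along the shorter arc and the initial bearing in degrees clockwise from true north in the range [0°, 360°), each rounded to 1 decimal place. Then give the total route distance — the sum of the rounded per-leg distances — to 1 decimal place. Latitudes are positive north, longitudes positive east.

Leg 1: φ1=0.9728832, φ2=0.2401538, Δφ=-0.7327294, Δλ=1.0971628 rad; a=sin²(Δφ/2)+cosφ1·cosφ2·sin²(Δλ/2)=0.2770104641; c=2·atan2(√a, √(1-a))=1.108528482; dist=6371·c=7062.435 ≈ 7062.4 km; running total=7062.4 km
Leg 1 bearing: y=sinΔλ·cosφ2=0.86437748, x=cosφ1·sinφ2-sinφ1·cosφ2·cosΔλ=-0.23228051; θ=atan2(y, x)=105.0415° ≈ 105.0°
Leg 2: φ1=0.2401538, φ2=0.5939827, Δφ=0.3538289, Δλ=-3.8181207 rad; a=sin²(Δφ/2)+cosφ1·cosφ2·sin²(Δλ/2)=0.7472657620; c=2·atan2(√a, √(1-a))=2.088092077; dist=6371·c=13303.235 ≈ 13303.2 km; running total=20365.6 km
Leg 2 bearing: y=sinΔλ·cosφ2=0.51885184, x=cosφ1·sinφ2-sinφ1·cosφ2·cosΔλ=0.69730291; θ=atan2(y, x)=36.6523° ≈ 36.7°
Leg 3: φ1=0.5939827, φ2=0.4992375, Δφ=-0.0947452, Δλ=3.4116649 rad; a=sin²(Δφ/2)+cosφ1·cosφ2·sin²(Δλ/2)=0.7166273139; c=2·atan2(√a, √(1-a))=2.018897134; dist=6371·c=12862.394 ≈ 12862.4 km; running total=33228.0 km
Leg 3 bearing: y=sinΔλ·cosφ2=-0.23423743, x=cosφ1·sinφ2-sinφ1·cosφ2·cosΔλ=0.87030067; θ=atan2(y, x)=-15.0639° <0 so +360° → 344.9361° ≈ 344.9°
Leg 4: φ1=0.4992375, φ2=0.3329477, Δφ=-0.1662897, Δλ=-0.0766758 rad; a=sin²(Δφ/2)+cosφ1·cosφ2·sin²(Δλ/2)=0.0081160943; c=2·atan2(√a, √(1-a))=0.180423356; dist=6371·c=1149.477 ≈ 1149.5 km; running total=34377.5 km
Leg 4 bearing: y=sinΔλ·cosφ2=-0.07239402, x=cosφ1·sinφ2-sinφ1·cosφ2·cosΔλ=-0.16419500; θ=atan2(y, x)=-156.2072° <0 so +360° → 203.7928° ≈ 203.8°
Leg 5: φ1=0.3329477, φ2=0.8599796, Δφ=0.5270318, Δλ=-3.4191611 rad; a=sin²(Δφ/2)+cosφ1·cosφ2·sin²(Δλ/2)=0.6726695916; c=2·atan2(√a, √(1-a))=1.923396506; dist=6371·c=12253.959 ≈ 12254.0 km; running total=46631.5 km
Leg 5 bearing: y=sinΔλ·cosφ2=0.17878383, x=cosφ1·sinφ2-sinφ1·cosφ2·cosΔλ=0.92129105; θ=atan2(y, x)=10.9822° ≈ 11.0°

Leg 1: dist=7062.4 km, bearing=105.0°
Leg 2: dist=13303.2 km, bearing=36.7°
Leg 3: dist=12862.4 km, bearing=344.9°
Leg 4: dist=1149.5 km, bearing=203.8°
Leg 5: dist=12254.0 km, bearing=11.0°
Total: 46631.5 km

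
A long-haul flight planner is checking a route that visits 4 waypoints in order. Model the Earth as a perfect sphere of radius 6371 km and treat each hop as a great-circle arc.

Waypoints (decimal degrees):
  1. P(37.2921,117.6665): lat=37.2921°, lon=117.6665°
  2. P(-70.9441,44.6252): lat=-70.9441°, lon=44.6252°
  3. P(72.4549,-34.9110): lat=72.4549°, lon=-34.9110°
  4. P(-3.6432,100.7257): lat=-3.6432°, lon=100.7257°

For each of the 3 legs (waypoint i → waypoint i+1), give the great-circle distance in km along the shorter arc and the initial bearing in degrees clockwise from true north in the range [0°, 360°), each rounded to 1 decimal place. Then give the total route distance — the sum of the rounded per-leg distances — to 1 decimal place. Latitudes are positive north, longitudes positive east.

Leg 1: dist=13320.7 km, bearing=201.1°
Leg 2: dist=16907.2 km, bearing=320.8°
Leg 3: dist=11786.9 km, bearing=46.5°
Total: 42014.8 km

Leg 1: φ1=0.6508699, φ2=-1.2382081, Δφ=-1.8890781, Δλ=-1.2748112 rad; a=sin²(Δφ/2)+cosφ1·cosφ2·sin²(Δλ/2)=0.7484573849; c=2·atan2(√a, √(1-a))=2.090836234; dist=6371·c=13320.718 ≈ 13320.7 km; running total=13320.7 km
Leg 1 bearing: y=sinΔλ·cosφ2=-0.31229313, x=cosφ1·sinφ2-sinφ1·cosφ2·cosΔλ=-0.80965963; θ=atan2(y, x)=-158.9079° <0 so +360° → 201.0921° ≈ 201.1°
Leg 2: φ1=-1.2382081, φ2=1.2645766, Δφ=2.5027847, Δλ=-1.3881686 rad; a=sin²(Δφ/2)+cosφ1·cosφ2·sin²(Δλ/2)=0.9416773820; c=2·atan2(√a, √(1-a))=2.653768468; dist=6371·c=16907.159 ≈ 16907.2 km; running total=30227.9 km
Leg 2 bearing: y=sinΔλ·cosφ2=-0.29644315, x=cosφ1·sinφ2-sinφ1·cosφ2·cosΔλ=0.36305071; θ=atan2(y, x)=-39.2328° <0 so +360° → 320.7672° ≈ 320.8°
Leg 3: φ1=1.2645766, φ2=-0.0635858, Δφ=-1.3281624, Δλ=2.3673070 rad; a=sin²(Δφ/2)+cosφ1·cosφ2·sin²(Δλ/2)=0.6378344328; c=2·atan2(√a, √(1-a))=1.850081787; dist=6371·c=11786.871 ≈ 11786.9 km; running total=42014.8 km
Leg 3 bearing: y=sinΔλ·cosφ2=0.69779253, x=cosφ1·sinφ2-sinφ1·cosφ2·cosΔλ=0.66112954; θ=atan2(y, x)=46.5454° ≈ 46.5°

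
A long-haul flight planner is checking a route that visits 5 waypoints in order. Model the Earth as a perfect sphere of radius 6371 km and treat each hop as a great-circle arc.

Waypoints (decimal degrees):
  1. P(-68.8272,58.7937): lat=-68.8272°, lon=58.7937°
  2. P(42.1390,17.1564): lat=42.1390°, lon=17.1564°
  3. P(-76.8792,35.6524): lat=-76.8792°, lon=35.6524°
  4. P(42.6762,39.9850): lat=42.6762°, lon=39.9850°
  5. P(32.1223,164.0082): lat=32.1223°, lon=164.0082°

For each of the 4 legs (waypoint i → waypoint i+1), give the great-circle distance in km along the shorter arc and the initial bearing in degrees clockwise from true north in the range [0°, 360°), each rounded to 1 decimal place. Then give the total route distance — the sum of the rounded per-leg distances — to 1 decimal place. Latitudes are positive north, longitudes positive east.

Leg 1: dist=12807.5 km, bearing=327.0°
Leg 2: dist=13297.7 km, bearing=175.2°
Leg 3: dist=13297.4 km, bearing=3.7°
Leg 4: dist=9930.8 km, bearing=44.6°
Total: 49333.4 km

Leg 1: φ1=-1.2012613, φ2=0.7354643, Δφ=1.9367255, Δλ=-0.7267080 rad; a=sin²(Δφ/2)+cosφ1·cosφ2·sin²(Δλ/2)=0.7127392586; c=2·atan2(√a, √(1-a))=2.010286913; dist=6371·c=12807.538 ≈ 12807.5 km; running total=12807.5 km
Leg 1 bearing: y=sinΔλ·cosφ2=-0.49267500, x=cosφ1·sinφ2-sinφ1·cosφ2·cosΔλ=0.75910432; θ=atan2(y, x)=-32.9844° <0 so +360° → 327.0156° ≈ 327.0°
Leg 2: φ1=0.7354643, φ2=-1.3417952, Δφ=-2.0772595, Δλ=0.3228161 rad; a=sin²(Δφ/2)+cosφ1·cosφ2·sin²(Δλ/2)=0.7468911459; c=2·atan2(√a, √(1-a))=2.087230269; dist=6371·c=13297.744 ≈ 13297.7 km; running total=26105.2 km
Leg 2 bearing: y=sinΔλ·cosφ2=0.07201467, x=cosφ1·sinφ2-sinφ1·cosφ2·cosΔλ=-0.86659849; θ=atan2(y, x)=175.2496° ≈ 175.2°
Leg 3: φ1=-1.3417952, φ2=0.7448402, Δφ=2.0866354, Δλ=0.0756181 rad; a=sin²(Δφ/2)+cosφ1·cosφ2·sin²(Δλ/2)=0.7468709081; c=2·atan2(√a, √(1-a))=2.087183724; dist=6371·c=13297.448 ≈ 13297.4 km; running total=39402.6 km
Leg 3 bearing: y=sinΔλ·cosφ2=0.05554120, x=cosφ1·sinφ2-sinφ1·cosφ2·cosΔλ=0.86783304; θ=atan2(y, x)=3.6619° ≈ 3.7°
Leg 4: φ1=0.7448402, φ2=0.5606399, Δφ=-0.1842003, Δλ=2.1646132 rad; a=sin²(Δφ/2)+cosφ1·cosφ2·sin²(Δλ/2)=0.4939777241; c=2·atan2(√a, √(1-a))=1.558751484; dist=6371·c=9930.806 ≈ 9930.8 km; running total=49333.4 km
Leg 4 bearing: y=sinΔλ·cosφ2=0.70193256, x=cosφ1·sinφ2-sinφ1·cosφ2·cosΔλ=0.71214156; θ=atan2(y, x)=44.5864° ≈ 44.6°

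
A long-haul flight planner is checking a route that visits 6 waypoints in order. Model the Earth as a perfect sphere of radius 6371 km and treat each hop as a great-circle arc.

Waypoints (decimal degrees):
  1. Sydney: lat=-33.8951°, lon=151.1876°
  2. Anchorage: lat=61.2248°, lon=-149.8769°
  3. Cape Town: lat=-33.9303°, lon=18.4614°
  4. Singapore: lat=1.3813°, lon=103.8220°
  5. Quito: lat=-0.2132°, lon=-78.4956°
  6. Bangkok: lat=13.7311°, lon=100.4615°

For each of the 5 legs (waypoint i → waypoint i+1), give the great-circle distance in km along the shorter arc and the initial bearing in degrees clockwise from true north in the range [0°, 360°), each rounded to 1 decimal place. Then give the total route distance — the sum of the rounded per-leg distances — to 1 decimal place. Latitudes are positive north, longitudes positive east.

Leg 1: dist=11833.1 km, bearing=25.5°
Leg 2: dist=16867.5 km, bearing=20.7°
Leg 3: dist=9665.7 km, bearing=86.3°
Leg 4: dist=19726.5 km, bearing=63.3°
Leg 5: dist=18507.6 km, bearing=4.3°
Total: 76600.4 km

Leg 1: φ1=-0.5915811, φ2=1.0685743, Δφ=1.6601554, Δλ=-5.2545668 rad; a=sin²(Δφ/2)+cosφ1·cosφ2·sin²(Δλ/2)=0.6413154150; c=2·atan2(√a, √(1-a))=1.857331983; dist=6371·c=11833.062 ≈ 11833.1 km; running total=11833.1 km
Leg 1 bearing: y=sinΔλ·cosφ2=0.41233897, x=cosφ1·sinφ2-sinφ1·cosφ2·cosΔλ=0.86608105; θ=atan2(y, x)=25.4590° ≈ 25.5°
Leg 2: φ1=1.0685743, φ2=-0.5921955, Δφ=-1.6607698, Δλ=2.9380576 rad; a=sin²(Δφ/2)+cosφ1·cosφ2·sin²(Δλ/2)=0.9402084028; c=2·atan2(√a, √(1-a))=2.647536776; dist=6371·c=16867.457 ≈ 16867.5 km; running total=28700.6 km
Leg 2 bearing: y=sinΔλ·cosφ2=0.16771296, x=cosφ1·sinφ2-sinφ1·cosφ2·cosΔλ=0.44355226; θ=atan2(y, x)=20.7123° ≈ 20.7°
Leg 3: φ1=-0.5921955, φ2=0.0241082, Δφ=0.6163037, Δλ=1.4898235 rad; a=sin²(Δφ/2)+cosφ1·cosφ2·sin²(Δλ/2)=0.4731819450; c=2·atan2(√a, √(1-a))=1.517134466; dist=6371·c=9665.664 ≈ 9665.7 km; running total=38366.3 km
Leg 3 bearing: y=sinΔλ·cosφ2=0.99643386, x=cosφ1·sinφ2-sinφ1·cosφ2·cosΔλ=0.06513631; θ=atan2(y, x)=86.2599° ≈ 86.3°
Leg 4: φ1=0.0241082, φ2=-0.0037210, Δφ=-0.0278293, Δλ=-3.1820424 rad; a=sin²(Δφ/2)+cosφ1·cosφ2·sin²(Δλ/2)=0.9994872261; c=2·atan2(√a, √(1-a))=3.096299758; dist=6371·c=19726.526 ≈ 19726.5 km; running total=58092.8 km
Leg 4 bearing: y=sinΔλ·cosφ2=0.04043844, x=cosφ1·sinφ2-sinφ1·cosφ2·cosΔλ=0.02036606; θ=atan2(y, x)=63.2687° ≈ 63.3°
Leg 5: φ1=-0.0037210, φ2=0.2396529, Δφ=0.2433739, Δλ=3.1233906 rad; a=sin²(Δφ/2)+cosφ1·cosφ2·sin²(Δλ/2)=0.9860680121; c=2·atan2(√a, √(1-a))=2.904973355; dist=6371·c=18507.585 ≈ 18507.6 km; running total=76600.4 km
Leg 5 bearing: y=sinΔλ·cosφ2=0.01768086, x=cosφ1·sinφ2-sinφ1·cosφ2·cosΔλ=0.23374973; θ=atan2(y, x)=4.3256° ≈ 4.3°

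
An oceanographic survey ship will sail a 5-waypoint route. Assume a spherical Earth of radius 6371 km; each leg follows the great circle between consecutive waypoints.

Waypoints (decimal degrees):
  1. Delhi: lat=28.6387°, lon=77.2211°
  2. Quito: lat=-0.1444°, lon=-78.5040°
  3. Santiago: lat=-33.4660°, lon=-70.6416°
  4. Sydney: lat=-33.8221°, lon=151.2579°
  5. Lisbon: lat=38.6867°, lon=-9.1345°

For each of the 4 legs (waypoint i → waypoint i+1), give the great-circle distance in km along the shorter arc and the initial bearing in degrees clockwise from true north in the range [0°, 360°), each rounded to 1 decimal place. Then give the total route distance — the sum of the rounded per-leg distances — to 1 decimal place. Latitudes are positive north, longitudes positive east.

Leg 1: dist=15928.8 km, bearing=316.6°
Leg 2: dist=3795.2 km, bearing=168.3°
Leg 3: dist=11348.3 km, bearing=214.6°
Leg 4: dist=18179.8 km, bearing=292.8°
Total: 49252.1 km

Leg 1: φ1=0.4998396, φ2=-0.0025203, Δφ=-0.5023599, Δλ=-2.7179157 rad; a=sin²(Δφ/2)+cosφ1·cosφ2·sin²(Δλ/2)=0.9006326083; c=2·atan2(√a, √(1-a))=2.500203214; dist=6371·c=15928.795 ≈ 15928.8 km; running total=15928.8 km
Leg 1 bearing: y=sinΔλ·cosφ2=-0.41111375, x=cosφ1·sinφ2-sinφ1·cosφ2·cosΔλ=0.43469477; θ=atan2(y, x)=-43.4030° <0 so +360° → 316.5970° ≈ 316.6°
Leg 2: φ1=-0.0025203, φ2=-0.5840919, Δφ=-0.5815716, Δλ=0.1372248 rad; a=sin²(Δφ/2)+cosφ1·cosφ2·sin²(Δλ/2)=0.0861208576; c=2·atan2(√a, √(1-a))=0.595695821; dist=6371·c=3795.178 ≈ 3795.2 km; running total=19724.0 km
Leg 2 bearing: y=sinΔλ·cosφ2=0.11411578, x=cosφ1·sinφ2-sinφ1·cosφ2·cosΔλ=-0.54935763; θ=atan2(y, x)=168.2651° ≈ 168.3°
Leg 3: φ1=-0.5840919, φ2=-0.5903070, Δφ=-0.0062151, Δλ=3.8728769 rad; a=sin²(Δφ/2)+cosφ1·cosφ2·sin²(Δλ/2)=0.6044497834; c=2·atan2(√a, √(1-a))=1.781245891; dist=6371·c=11348.318 ≈ 11348.3 km; running total=31072.3 km
Leg 3 bearing: y=sinΔλ·cosφ2=-0.55480975, x=cosφ1·sinφ2-sinφ1·cosφ2·cosΔλ=-0.80532423; θ=atan2(y, x)=-145.4360° <0 so +360° → 214.5640° ≈ 214.6°
Leg 4: φ1=-0.5903070, φ2=0.6752103, Δφ=1.2655173, Δλ=-2.7993755 rad; a=sin²(Δφ/2)+cosφ1·cosφ2·sin²(Δλ/2)=0.9793972594; c=2·atan2(√a, √(1-a))=2.853524556; dist=6371·c=18179.805 ≈ 18179.8 km; running total=49252.1 km
Leg 4 bearing: y=sinΔλ·cosφ2=-0.26194282, x=cosφ1·sinφ2-sinφ1·cosφ2·cosΔλ=0.10999558; θ=atan2(y, x)=-67.2214° <0 so +360° → 292.7786° ≈ 292.8°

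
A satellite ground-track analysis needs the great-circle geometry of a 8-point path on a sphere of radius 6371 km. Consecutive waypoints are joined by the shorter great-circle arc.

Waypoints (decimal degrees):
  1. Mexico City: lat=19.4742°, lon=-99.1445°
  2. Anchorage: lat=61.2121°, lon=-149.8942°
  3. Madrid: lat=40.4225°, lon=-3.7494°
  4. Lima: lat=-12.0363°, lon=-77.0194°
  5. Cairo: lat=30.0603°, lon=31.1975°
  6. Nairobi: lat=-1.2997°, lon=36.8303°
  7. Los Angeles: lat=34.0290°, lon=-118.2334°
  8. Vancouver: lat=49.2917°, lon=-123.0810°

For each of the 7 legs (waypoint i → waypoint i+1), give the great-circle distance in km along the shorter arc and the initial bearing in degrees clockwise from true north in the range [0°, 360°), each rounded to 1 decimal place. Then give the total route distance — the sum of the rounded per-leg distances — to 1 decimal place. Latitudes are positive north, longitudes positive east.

Leg 1: dist=6070.0 km, bearing=332.8°
Leg 2: dist=8306.6 km, bearing=26.1°
Leg 3: dist=9503.0 km, bearing=250.0°
Leg 4: dist=12415.9 km, bearing=62.2°
Leg 5: dist=3537.9 km, bearing=169.3°
Leg 6: dist=15547.0 km, bearing=327.2°
Leg 7: dist=1743.3 km, bearing=348.2°
Total: 57123.7 km

Leg 1: φ1=0.3398889, φ2=1.0683527, Δφ=0.7284638, Δλ=-0.8857494 rad; a=sin²(Δφ/2)+cosφ1·cosφ2·sin²(Δλ/2)=0.2102794465; c=2·atan2(√a, √(1-a))=0.952753550; dist=6371·c=6069.993 ≈ 6070.0 km; running total=6070.0 km
Leg 1 bearing: y=sinΔλ·cosφ2=-0.37292159, x=cosφ1·sinφ2-sinφ1·cosφ2·cosΔλ=0.72469131; θ=atan2(y, x)=-27.2301° <0 so +360° → 332.7699° ≈ 332.8°
Leg 2: φ1=1.0683527, φ2=0.7055057, Δφ=-0.3628470, Δλ=2.5507079 rad; a=sin²(Δφ/2)+cosφ1·cosφ2·sin²(Δλ/2)=0.3680855496; c=2·atan2(√a, √(1-a))=1.303806722; dist=6371·c=8306.553 ≈ 8306.6 km; running total=14376.6 km
Leg 2 bearing: y=sinΔλ·cosφ2=0.42410808, x=cosφ1·sinφ2-sinφ1·cosφ2·cosΔλ=0.86632941; θ=atan2(y, x)=26.0839° ≈ 26.1°
Leg 3: φ1=0.7055057, φ2=-0.2100731, Δφ=-0.9155788, Δλ=-1.2788027 rad; a=sin²(Δφ/2)+cosφ1·cosφ2·sin²(Δλ/2)=0.4604443838; c=2·atan2(√a, √(1-a))=1.491602340; dist=6371·c=9502.999 ≈ 9503.0 km; running total=23879.6 km
Leg 3 bearing: y=sinΔλ·cosφ2=-0.93661814, x=cosφ1·sinφ2-sinφ1·cosφ2·cosΔλ=-0.34130320; θ=atan2(y, x)=-110.0217° <0 so +360° → 249.9783° ≈ 250.0°
Leg 4: φ1=-0.2100731, φ2=0.5246512, Δφ=0.7347243, Δλ=1.8887412 rad; a=sin²(Δφ/2)+cosφ1·cosφ2·sin²(Δλ/2)=0.6845377023; c=2·atan2(√a, √(1-a))=1.948810320; dist=6371·c=12415.871 ≈ 12415.9 km; running total=36295.5 km
Leg 4 bearing: y=sinΔλ·cosφ2=0.82211981, x=cosφ1·sinφ2-sinφ1·cosφ2·cosΔλ=0.43347706; θ=atan2(y, x)=62.1988° ≈ 62.2°
Leg 5: φ1=0.5246512, φ2=-0.0226840, Δφ=-0.5473353, Δλ=0.0983109 rad; a=sin²(Δφ/2)+cosφ1·cosφ2·sin²(Δλ/2)=0.0751318860; c=2·atan2(√a, √(1-a))=0.555311553; dist=6371·c=3537.890 ≈ 3537.9 km; running total=39833.4 km
Leg 5 bearing: y=sinΔλ·cosφ2=0.09812737, x=cosφ1·sinφ2-sinφ1·cosφ2·cosΔλ=-0.51799552; θ=atan2(y, x)=169.2732° ≈ 169.3°
Leg 6: φ1=-0.0226840, φ2=0.5939181, Δφ=0.6166021, Δλ=-2.7063721 rad; a=sin²(Δφ/2)+cosφ1·cosφ2·sin²(Δλ/2)=0.8819976870; c=2·atan2(√a, √(1-a))=2.440279194; dist=6371·c=15547.019 ≈ 15547.0 km; running total=55380.4 km
Leg 6 bearing: y=sinΔλ·cosφ2=-0.34941148, x=cosφ1·sinφ2-sinφ1·cosφ2·cosΔλ=0.54242298; θ=atan2(y, x)=-32.7883° <0 so +360° → 327.2117° ≈ 327.2°
Leg 7: φ1=0.5939181, φ2=0.8603025, Δφ=0.2663844, Δλ=-0.0846066 rad; a=sin²(Δφ/2)+cosφ1·cosφ2·sin²(Δλ/2)=0.0186022227; c=2·atan2(√a, √(1-a))=0.273632809; dist=6371·c=1743.315 ≈ 1743.3 km; running total=57123.7 km
Leg 7 bearing: y=sinΔλ·cosφ2=-0.05511530, x=cosφ1·sinφ2-sinφ1·cosφ2·cosΔλ=0.26455061; θ=atan2(y, x)=-11.7684° <0 so +360° → 348.2316° ≈ 348.2°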